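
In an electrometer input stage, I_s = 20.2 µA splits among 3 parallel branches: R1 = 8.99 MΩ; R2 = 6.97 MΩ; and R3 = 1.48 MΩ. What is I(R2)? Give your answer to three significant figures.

I ≈ 3.11 µA

Total conductance ΣG = 1/8.99 + 1/6.97 + 1/1.48 = 0.9304 (units of 1/MΩ).
Current divider: I(R2) = I_s · G_k/ΣG = 20.2 × (0.1435/0.9304) = 20.2 × 0.1542 = 3.115 µA.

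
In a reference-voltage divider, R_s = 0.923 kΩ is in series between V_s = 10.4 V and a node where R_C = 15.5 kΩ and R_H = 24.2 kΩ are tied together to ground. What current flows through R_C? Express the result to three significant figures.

I ≈ 0.611 mA

Equivalent of the parallel group: R_p = 9.448 kΩ.
Node voltage V_A = V_s · R_p/(R_s + R_p) = 10.4 × 0.9110 = 9.474 V.
Branch current I = V_A/R_C = 9.474/15.5 = 0.6113 mA.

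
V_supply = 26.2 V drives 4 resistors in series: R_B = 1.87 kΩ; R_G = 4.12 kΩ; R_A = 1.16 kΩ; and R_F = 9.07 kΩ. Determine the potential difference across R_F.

Series total: ΣR = 1.87 + 4.12 + 1.16 + 9.07 = 16.22 kΩ.
Voltage divider: V = V_supply · (9.070 / 16.22) = 26.2 × 0.5592 = 14.65 V.

V ≈ 14.7 V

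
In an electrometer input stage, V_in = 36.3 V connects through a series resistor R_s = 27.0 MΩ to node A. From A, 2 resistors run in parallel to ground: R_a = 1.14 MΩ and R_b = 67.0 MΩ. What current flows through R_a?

I ≈ 1.27 µA

Parallel bank: R_p = 1/(1/1.14 + 1/67.0) = 1.121 MΩ.
Node voltage V_A = V_in · R_p/(R_s + R_p) = 36.3 × 0.03986 = 1.447 V.
Branch current I = V_A/R_a = 1.447/1.14 = 1.269 µA.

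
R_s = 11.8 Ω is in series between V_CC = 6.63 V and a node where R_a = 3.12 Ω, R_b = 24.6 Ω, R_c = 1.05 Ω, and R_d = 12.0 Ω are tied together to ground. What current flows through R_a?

Combine the parallel branches: R_p = (1/3.12 + 1/24.6 + 1/1.05 + 1/12.0)⁻¹ = 0.7159 Ω.
V_A = 6.63 × 0.7159/12.52 = 0.3792 V.
Branch current I = V_A/R_a = 0.3792/3.12 = 0.1215 A.

I ≈ 0.122 A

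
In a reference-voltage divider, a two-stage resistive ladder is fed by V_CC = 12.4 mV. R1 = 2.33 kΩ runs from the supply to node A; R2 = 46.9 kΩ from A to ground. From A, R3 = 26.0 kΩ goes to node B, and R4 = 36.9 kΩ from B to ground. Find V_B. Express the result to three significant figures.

V_B ≈ 6.69 mV

Node A sees R2 in parallel with the series input of stage 2, R3 + R4 = 62.90 kΩ.
Effective lower resistance at A: R2 ‖ 62.90 = 26.87 kΩ.
So V_A = 12.4 × 0.9202 = 11.41 mV.
V_B = V_A × 0.5866 = 6.694 mV.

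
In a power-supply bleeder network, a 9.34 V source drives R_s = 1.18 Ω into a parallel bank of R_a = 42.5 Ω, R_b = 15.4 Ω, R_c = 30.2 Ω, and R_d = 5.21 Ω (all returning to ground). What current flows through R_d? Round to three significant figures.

Combine the parallel branches: R_p = (1/42.5 + 1/15.4 + 1/30.2 + 1/5.21)⁻¹ = 3.190 Ω.
V_A by voltage divider: V_A = 9.34 × 3.190/(1.18 + 3.190) = 6.818 V.
Branch current I = V_A/R_d = 6.818/5.21 = 1.309 A.

I ≈ 1.31 A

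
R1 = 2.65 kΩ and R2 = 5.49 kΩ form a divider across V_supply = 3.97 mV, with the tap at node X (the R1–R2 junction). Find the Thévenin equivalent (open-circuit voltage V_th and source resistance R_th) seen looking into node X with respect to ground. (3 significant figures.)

V_th ≈ 2.68 mV, R_th ≈ 1.79 kΩ

Open-circuit (no load on X): V_th = V_supply · R2/(R1 + R2) = 3.97 × 5.49/(2.650 + 5.49) = 2.678 mV.
Zeroing V_supply shorts the top of R1 to ground, so R_th = R1 ‖ R2 = 1.787 kΩ.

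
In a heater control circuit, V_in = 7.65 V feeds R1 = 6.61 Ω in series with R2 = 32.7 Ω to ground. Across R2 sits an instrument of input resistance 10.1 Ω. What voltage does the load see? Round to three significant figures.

V_out ≈ 4.12 V

The load sits in parallel with R2, giving an effective lower resistance R2' = R2·R_L/(R2+R_L) = 7.717 Ω.
Then V_out = V_in · R2'/(R1 + R2') = 7.65 × 7.717/14.33 = 4.120 V.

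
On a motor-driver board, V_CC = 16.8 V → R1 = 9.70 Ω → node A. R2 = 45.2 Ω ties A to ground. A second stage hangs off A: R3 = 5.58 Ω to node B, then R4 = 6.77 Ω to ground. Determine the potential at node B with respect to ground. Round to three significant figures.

V_B ≈ 4.60 V

Looking into the second stage from A: R3 + R4 = 12.35 Ω appears in parallel with R2.
R2 ‖ (R3+R4) = 9.700 Ω.
So V_A = 16.8 × 0.5000 = 8.400 V.
Stage 2 is unloaded, so V_B = V_A · R4/(R3+R4) = 8.400 × 6.77/12.35 = 4.605 V.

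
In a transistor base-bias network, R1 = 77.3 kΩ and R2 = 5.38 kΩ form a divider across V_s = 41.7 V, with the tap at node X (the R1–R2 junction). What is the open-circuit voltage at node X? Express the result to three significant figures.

V_th ≈ 2.71 V

V_th is the unloaded tap voltage: V_s · R2/(R1+R2) = 41.7 × 0.06507 = 2.713 V.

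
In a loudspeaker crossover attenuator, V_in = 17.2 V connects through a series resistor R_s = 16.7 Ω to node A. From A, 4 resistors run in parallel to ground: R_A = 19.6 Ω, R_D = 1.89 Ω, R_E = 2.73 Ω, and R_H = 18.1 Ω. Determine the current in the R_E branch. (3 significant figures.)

I ≈ 0.355 A

Combine the parallel branches: R_p = (1/19.6 + 1/1.89 + 1/2.73 + 1/18.1)⁻¹ = 0.9983 Ω.
Node voltage V_A = V_in · R_p/(R_s + R_p) = 17.2 × 0.05641 = 0.9702 V.
I(R_E) = V_A / R_E = 0.9702/2.73 = 0.3554 A.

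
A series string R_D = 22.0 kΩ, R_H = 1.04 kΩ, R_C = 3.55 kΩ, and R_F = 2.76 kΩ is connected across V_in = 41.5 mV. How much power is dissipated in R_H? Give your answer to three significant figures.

P ≈ 2.08 nW

The common current is I = 41.5/29.35 = 1.414 µA.
P(R_H) = I²·R_H = (1.414)² × 1.04 = 2.079 nW.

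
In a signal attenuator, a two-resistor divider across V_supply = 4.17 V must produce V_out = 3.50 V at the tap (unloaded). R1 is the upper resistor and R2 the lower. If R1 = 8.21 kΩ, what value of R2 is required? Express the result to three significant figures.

R2 ≈ 42.9 kΩ

Required fraction k = V_out/V_supply = 0.8393.
So R2 = R1 · V_out/(V_supply − V_out) = 8.21 × 3.50/(4.17 − 3.50) = 8.21 × 5.224 = 42.89 kΩ.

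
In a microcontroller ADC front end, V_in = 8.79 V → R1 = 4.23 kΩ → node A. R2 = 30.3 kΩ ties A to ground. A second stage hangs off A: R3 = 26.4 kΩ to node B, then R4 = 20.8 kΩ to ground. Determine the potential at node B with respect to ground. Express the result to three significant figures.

V_B ≈ 3.15 V

Looking into the second stage from A: R3 + R4 = 47.20 kΩ appears in parallel with R2.
Effective lower resistance at A: R2 ‖ 47.20 = 18.45 kΩ.
V_A = 8.79 × 18.45/(4.23 + 18.45) = 7.151 V.
Then the unloaded second divider: V_B = V_A × R4/(R3+R4) = 7.151 × 0.4407 = 3.151 V.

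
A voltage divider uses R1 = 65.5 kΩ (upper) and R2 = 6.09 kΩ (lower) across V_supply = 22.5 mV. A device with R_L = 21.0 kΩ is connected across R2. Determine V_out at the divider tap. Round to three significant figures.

First combine the lower leg with the load: R2 ‖ R_L = 4.721 kΩ.
Voltage divider with the loaded lower leg: V_out = 22.5 × 4.721/(65.5 + 4.721) = 22.5 × 0.06723 = 1.513 mV.
(Unloaded it would be 1.91 mV; the load pulls it down.)

V_out ≈ 1.51 mV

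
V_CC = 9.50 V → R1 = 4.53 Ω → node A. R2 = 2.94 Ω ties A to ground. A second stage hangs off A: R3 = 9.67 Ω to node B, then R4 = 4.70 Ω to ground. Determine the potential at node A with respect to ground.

Node A sees R2 in parallel with the series input of stage 2, R3 + R4 = 14.37 Ω.
R2 ‖ (R3+R4) = 2.441 Ω.
V_A = 9.50 × 2.441/(4.53 + 2.441) = 3.326 V.

V_A ≈ 3.33 V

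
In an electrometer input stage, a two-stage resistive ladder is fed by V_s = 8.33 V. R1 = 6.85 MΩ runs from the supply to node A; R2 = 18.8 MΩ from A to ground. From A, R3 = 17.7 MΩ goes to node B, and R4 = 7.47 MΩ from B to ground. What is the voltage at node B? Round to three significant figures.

V_B ≈ 1.51 V

The second stage (R3 + R4 = 25.17 MΩ) loads node A in parallel with R2.
R2 ‖ (R3+R4) = 10.76 MΩ.
So V_A = 8.33 × 0.6111 = 5.090 V.
Then the unloaded second divider: V_B = V_A × R4/(R3+R4) = 5.090 × 0.2968 = 1.511 V.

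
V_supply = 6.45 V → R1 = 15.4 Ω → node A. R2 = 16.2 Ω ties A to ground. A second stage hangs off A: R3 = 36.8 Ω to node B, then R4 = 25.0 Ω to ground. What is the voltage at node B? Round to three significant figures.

Node A sees R2 in parallel with the series input of stage 2, R3 + R4 = 61.80 Ω.
Effective lower resistance at A: R2 ‖ 61.80 = 12.84 Ω.
So V_A = 6.45 × 0.4546 = 2.932 V.
V_B = V_A × 0.4045 = 1.186 V.

V_B ≈ 1.19 V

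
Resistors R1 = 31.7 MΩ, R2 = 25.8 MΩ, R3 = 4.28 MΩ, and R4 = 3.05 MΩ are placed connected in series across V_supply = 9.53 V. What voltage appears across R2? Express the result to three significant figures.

V ≈ 3.79 V

ΣR = 31.7 + 25.8 + 4.28 + 3.05 = 64.83 MΩ.
Voltage divider: V = V_supply · (25.80 / 64.83) = 9.53 × 0.3980 = 3.793 V.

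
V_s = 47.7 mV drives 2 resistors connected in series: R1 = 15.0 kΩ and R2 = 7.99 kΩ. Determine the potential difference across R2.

V ≈ 16.6 mV

Series total: ΣR = 15.0 + 7.99 = 22.99 kΩ.
V = V_s · R/ΣR = 47.7 × 0.3475 = 16.58 mV.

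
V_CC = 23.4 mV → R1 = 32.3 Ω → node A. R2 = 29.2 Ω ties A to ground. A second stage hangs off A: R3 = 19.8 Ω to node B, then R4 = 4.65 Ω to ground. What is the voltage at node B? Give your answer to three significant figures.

V_B ≈ 1.30 mV

Looking into the second stage from A: R3 + R4 = 24.45 Ω appears in parallel with R2.
R2 ‖ (R3+R4) = 13.31 Ω.
First divider: V_A = V_CC · 13.31/(32.3 + 13.31) = 6.828 mV.
Stage 2 is unloaded, so V_B = V_A · R4/(R3+R4) = 6.828 × 4.65/24.45 = 1.299 mV.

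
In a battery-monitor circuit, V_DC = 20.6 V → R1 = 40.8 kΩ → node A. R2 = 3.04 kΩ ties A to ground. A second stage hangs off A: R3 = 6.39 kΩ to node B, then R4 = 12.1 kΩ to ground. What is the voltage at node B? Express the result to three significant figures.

V_B ≈ 0.811 V

Looking into the second stage from A: R3 + R4 = 18.49 kΩ appears in parallel with R2.
Effective lower resistance at A: R2 ‖ 18.49 = 2.611 kΩ.
V_A = 20.6 × 2.611/(40.8 + 2.611) = 1.239 V.
Then the unloaded second divider: V_B = V_A × R4/(R3+R4) = 1.239 × 0.6544 = 0.8107 V.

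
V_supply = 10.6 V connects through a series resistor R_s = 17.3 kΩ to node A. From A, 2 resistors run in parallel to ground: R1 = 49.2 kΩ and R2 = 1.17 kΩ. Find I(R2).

I ≈ 0.561 mA

Equivalent of the parallel group: R_p = 1.143 kΩ.
V_A by voltage divider: V_A = 10.6 × 1.143/(17.3 + 1.143) = 0.6568 V.
I(R2) = V_A / R2 = 0.6568/1.17 = 0.5614 mA.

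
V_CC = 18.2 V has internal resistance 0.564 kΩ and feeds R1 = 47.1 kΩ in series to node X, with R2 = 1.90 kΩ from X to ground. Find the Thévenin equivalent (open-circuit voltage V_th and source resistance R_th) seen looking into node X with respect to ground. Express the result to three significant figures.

R1' = 0.564 + 47.1 = 47.66 kΩ (source resistance + R1).
V_th is the unloaded tap voltage: V_CC · R2/(R1'+R2) = 18.2 × 0.03833 = 0.6977 V.
Zeroing V_CC shorts the top of R1' to ground, so R_th = R1' ‖ R2 = 1.827 kΩ.

V_th ≈ 0.698 V, R_th ≈ 1.83 kΩ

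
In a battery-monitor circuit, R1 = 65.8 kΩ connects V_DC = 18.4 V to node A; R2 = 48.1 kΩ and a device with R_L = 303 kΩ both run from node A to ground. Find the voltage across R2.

R2 ‖ R_L = (48.1 × 303)/(48.1 + 303) = 41.51 kΩ.
Voltage divider with the loaded lower leg: V_out = 18.4 × 41.51/(65.8 + 41.51) = 18.4 × 0.3868 = 7.118 V.
(Unloaded it would be 7.77 V; the load pulls it down.)

V_out ≈ 7.12 V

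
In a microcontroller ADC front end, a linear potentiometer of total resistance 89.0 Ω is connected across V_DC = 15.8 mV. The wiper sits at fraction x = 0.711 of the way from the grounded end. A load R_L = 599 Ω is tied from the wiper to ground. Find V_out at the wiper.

V_out ≈ 10.9 mV

Split the track: R_lower = x·R_p = 63.28 Ω, R_upper = (1−x)·R_p = 25.72 Ω.
(x·R_p) ‖ R_L = 57.23 Ω.
Loaded-divider output: V_out = 15.8 × 0.6899 = 10.90 mV.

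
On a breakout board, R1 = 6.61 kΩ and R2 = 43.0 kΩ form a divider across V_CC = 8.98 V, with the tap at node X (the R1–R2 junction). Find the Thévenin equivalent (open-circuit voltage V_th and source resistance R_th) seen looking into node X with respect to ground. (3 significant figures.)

V_th is the unloaded tap voltage: V_CC · R2/(R1+R2) = 8.98 × 0.8668 = 7.784 V.
With V_CC suppressed (replaced by a short), R_th = R1 ‖ R2 = (6.610 × 43.0)/(6.610 + 43.0) = 5.729 kΩ.

V_th ≈ 7.78 V, R_th ≈ 5.73 kΩ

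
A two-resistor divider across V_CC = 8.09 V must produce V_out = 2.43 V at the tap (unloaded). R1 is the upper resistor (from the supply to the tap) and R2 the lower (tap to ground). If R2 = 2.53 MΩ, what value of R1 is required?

R1 ≈ 5.89 MΩ

The divider ratio is R2/(R1+R2) = 2.43/8.09 = 0.3004.
R1 = R2·(1/k − 1) = 2.53 × 2.329 = 5.893 MΩ.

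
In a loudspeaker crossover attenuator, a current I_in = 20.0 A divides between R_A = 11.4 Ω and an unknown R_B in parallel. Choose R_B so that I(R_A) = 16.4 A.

R_B ≈ 51.9 Ω

Two-branch current divider: I_A = I_in · R_B/(R_A + R_B).
16.4/20.0 = R_B/(R_A + R_B) → R_B = R_A · (0.8200)/(1 − 0.8200) = 11.4 × 4.556 = 51.93 Ω.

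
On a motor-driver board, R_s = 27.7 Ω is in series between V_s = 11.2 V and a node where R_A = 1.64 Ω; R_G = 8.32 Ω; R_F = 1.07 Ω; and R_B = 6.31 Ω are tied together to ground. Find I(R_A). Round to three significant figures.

Combine the parallel branches: R_p = (1/1.64 + 1/8.32 + 1/1.07 + 1/6.31)⁻¹ = 0.5485 Ω.
V_A by voltage divider: V_A = 11.2 × 0.5485/(27.7 + 0.5485) = 0.2175 V.
I(R_A) = V_A / R_A = 0.2175/1.64 = 0.1326 A.

I ≈ 0.133 A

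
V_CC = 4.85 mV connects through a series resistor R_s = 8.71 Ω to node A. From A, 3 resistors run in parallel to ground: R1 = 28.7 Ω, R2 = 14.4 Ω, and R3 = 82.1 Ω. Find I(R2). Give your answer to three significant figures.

Combine the parallel branches: R_p = (1/28.7 + 1/14.4 + 1/82.1)⁻¹ = 8.586 Ω.
Node voltage V_A = V_CC · R_p/(R_s + R_p) = 4.85 × 0.4964 = 2.408 mV.
Branch current I = V_A/R2 = 2.408/14.4 = 0.1672 mA.
(Check via current divider: I_total = 0.2804 mA; share G_k/ΣG = 0.5963 → same result.)

I ≈ 0.167 mA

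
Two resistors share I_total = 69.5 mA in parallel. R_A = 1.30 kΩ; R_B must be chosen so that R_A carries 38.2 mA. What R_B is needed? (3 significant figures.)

R_B ≈ 1.59 kΩ

Two-branch current divider: I_A = I_total · R_B/(R_A + R_B).
With f = 0.5496, R_B = R_A · f/(1−f) = 1.30 × 1.220 = 1.587 kΩ.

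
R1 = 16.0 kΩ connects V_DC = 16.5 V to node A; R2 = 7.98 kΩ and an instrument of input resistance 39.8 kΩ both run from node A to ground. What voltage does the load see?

First combine the lower leg with the load: R2 ‖ R_L = 6.647 kΩ.
Then V_out = V_DC · R2'/(R1 + R2') = 16.5 × 6.647/22.65 = 4.843 V.

V_out ≈ 4.84 V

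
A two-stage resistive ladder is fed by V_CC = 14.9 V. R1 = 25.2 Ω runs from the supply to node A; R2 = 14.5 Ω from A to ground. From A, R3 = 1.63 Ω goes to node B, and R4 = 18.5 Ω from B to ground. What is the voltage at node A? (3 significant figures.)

V_A ≈ 3.73 V

Looking into the second stage from A: R3 + R4 = 20.13 Ω appears in parallel with R2.
R2 ‖ (R3+R4) = 8.429 Ω.
So V_A = 14.9 × 0.2506 = 3.735 V.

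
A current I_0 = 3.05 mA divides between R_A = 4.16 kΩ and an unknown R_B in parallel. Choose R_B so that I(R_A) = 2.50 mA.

R_B ≈ 18.9 kΩ

Two-branch current divider: I_A = I_0 · R_B/(R_A + R_B).
With f = 0.8197, R_B = R_A · f/(1−f) = 4.16 × 4.545 = 18.91 kΩ.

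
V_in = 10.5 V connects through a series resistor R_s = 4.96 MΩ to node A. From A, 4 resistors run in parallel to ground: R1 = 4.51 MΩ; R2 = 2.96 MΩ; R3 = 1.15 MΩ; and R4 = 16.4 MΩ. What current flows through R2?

Parallel bank: R_p = 1/(1/4.51 + 1/2.96 + 1/1.15 + 1/16.4) = 0.6711 MΩ.
V_A = 10.5 × 0.6711/5.631 = 1.251 V.
Branch current I = V_A/R2 = 1.251/2.96 = 0.4228 µA.

I ≈ 0.423 µA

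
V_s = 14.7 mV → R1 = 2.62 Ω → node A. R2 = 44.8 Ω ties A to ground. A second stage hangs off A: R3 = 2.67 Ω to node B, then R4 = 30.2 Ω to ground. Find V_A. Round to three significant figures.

V_A ≈ 12.9 mV

Node A sees R2 in parallel with the series input of stage 2, R3 + R4 = 32.87 Ω.
Effective lower resistance at A: R2 ‖ 32.87 = 18.96 Ω.
So V_A = 14.7 × 0.8786 = 12.92 mV.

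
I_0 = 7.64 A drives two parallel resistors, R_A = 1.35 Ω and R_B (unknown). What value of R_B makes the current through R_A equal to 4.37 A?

In a two-way split, I_A/I_0 = R_B/(R_A + R_B).
With f = 0.5720, R_B = R_A · f/(1−f) = 1.35 × 1.336 = 1.804 Ω.

R_B ≈ 1.80 Ω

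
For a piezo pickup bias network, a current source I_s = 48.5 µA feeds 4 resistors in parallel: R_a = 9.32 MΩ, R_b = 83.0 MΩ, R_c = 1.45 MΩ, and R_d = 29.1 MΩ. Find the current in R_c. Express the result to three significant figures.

ΣG = 1/9.32 + 1/83.0 + 1/1.45 + 1/29.1 = 0.8434.
Current divider: I(R_c) = I_s · G_k/ΣG = 48.5 × (0.6897/0.8434) = 48.5 × 0.8177 = 39.66 µA.

I ≈ 39.7 µA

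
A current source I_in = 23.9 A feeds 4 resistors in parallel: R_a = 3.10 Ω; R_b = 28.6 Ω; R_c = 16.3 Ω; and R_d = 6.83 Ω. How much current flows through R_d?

Conductances: ΣG = 1/3.10 + 1/28.6 + 1/16.3 + 1/6.83 = 0.5653 (1/Ω).
By the current-divider rule, I = I_in · G_k/ΣG = 23.9 × 0.2590 = 6.190 A.

I ≈ 6.19 A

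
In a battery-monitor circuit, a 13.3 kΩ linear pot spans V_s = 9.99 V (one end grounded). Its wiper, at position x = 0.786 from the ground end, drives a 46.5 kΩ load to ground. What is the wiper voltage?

Lower segment x·R_p = 10.45 kΩ; upper segment (1−x)·R_p = 2.846 kΩ.
(x·R_p) ‖ R_L = 8.535 kΩ.
V_out = 9.99 × 8.535/(2.846 + 8.535) = 7.492 V.
(Unloaded: V_out = x·V_s = 7.85 V.)

V_out ≈ 7.49 V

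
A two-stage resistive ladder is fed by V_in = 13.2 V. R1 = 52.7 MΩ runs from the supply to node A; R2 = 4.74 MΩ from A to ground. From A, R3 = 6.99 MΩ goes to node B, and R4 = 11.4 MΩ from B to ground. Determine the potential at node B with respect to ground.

V_B ≈ 0.546 V

The second stage (R3 + R4 = 18.39 MΩ) loads node A in parallel with R2.
R2 ‖ (R3+R4) = 3.769 MΩ.
So V_A = 13.2 × 0.06674 = 0.8809 V.
Stage 2 is unloaded, so V_B = V_A · R4/(R3+R4) = 0.8809 × 11.4/18.39 = 0.5461 V.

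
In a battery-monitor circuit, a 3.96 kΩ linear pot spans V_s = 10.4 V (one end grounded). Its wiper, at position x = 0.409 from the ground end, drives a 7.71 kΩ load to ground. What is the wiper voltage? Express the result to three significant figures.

V_out ≈ 3.78 V

Lower segment x·R_p = 1.620 kΩ; upper segment (1−x)·R_p = 2.340 kΩ.
R_L loads the lower segment: effective lower R = 1.338 kΩ.
Then V_out = V_s · 1.338/(2.340 + 1.338) = 3.784 V.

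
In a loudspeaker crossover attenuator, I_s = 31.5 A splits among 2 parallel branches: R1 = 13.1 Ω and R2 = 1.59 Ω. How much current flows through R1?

For two parallel branches, I_k = I_s · (other R)/(sum of R).
I(R1) = 31.5 × 1.59/(13.1 + 1.59) = 31.5 × 0.1082 = 3.409 A.

I ≈ 3.41 A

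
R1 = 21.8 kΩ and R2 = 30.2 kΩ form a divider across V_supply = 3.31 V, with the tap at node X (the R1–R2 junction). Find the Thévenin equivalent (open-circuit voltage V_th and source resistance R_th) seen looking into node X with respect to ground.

V_th ≈ 1.92 V, R_th ≈ 12.7 kΩ

V_th is the unloaded tap voltage: V_supply · R2/(R1+R2) = 3.31 × 0.5808 = 1.922 V.
With V_supply suppressed (replaced by a short), R_th = R1 ‖ R2 = (21.80 × 30.2)/(21.80 + 30.2) = 12.66 kΩ.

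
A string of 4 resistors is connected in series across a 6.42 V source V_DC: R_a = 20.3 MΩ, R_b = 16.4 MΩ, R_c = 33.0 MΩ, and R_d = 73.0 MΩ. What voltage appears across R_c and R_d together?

V ≈ 4.77 V

ΣR = 20.3 + 16.4 + 33.0 + 73.0 = 142.7 MΩ.
R_{R_c..R_d} = 33.0 + 73.0 = 106.0 MΩ.
V = V_DC · R/ΣR = 6.42 × 0.7428 = 4.769 V.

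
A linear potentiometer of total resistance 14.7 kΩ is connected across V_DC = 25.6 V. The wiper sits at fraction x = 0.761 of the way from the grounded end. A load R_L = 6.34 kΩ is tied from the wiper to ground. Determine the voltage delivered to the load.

Split the track: R_lower = x·R_p = 11.19 kΩ, R_upper = (1−x)·R_p = 3.513 kΩ.
Lower segment in parallel with the load: 11.19 ‖ 6.34 = 4.047 kΩ.
Loaded-divider output: V_out = 25.6 × 0.5353 = 13.70 V.

V_out ≈ 13.7 V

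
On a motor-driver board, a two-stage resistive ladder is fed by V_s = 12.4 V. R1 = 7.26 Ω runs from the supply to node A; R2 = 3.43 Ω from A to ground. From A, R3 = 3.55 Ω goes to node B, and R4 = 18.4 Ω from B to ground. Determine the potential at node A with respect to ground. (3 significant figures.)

V_A ≈ 3.60 V

Looking into the second stage from A: R3 + R4 = 21.95 Ω appears in parallel with R2.
R2 ‖ (R3+R4) = 2.966 Ω.
First divider: V_A = V_s · 2.966/(7.26 + 2.966) = 3.597 V.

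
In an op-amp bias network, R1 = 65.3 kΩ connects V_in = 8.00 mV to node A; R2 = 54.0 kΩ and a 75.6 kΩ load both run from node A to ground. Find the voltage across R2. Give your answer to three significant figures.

V_out ≈ 2.60 mV

R2 ‖ R_L = (54.0 × 75.6)/(54.0 + 75.6) = 31.50 kΩ.
Voltage divider with the loaded lower leg: V_out = 8.00 × 31.50/(65.3 + 31.50) = 8.00 × 0.3254 = 2.603 mV.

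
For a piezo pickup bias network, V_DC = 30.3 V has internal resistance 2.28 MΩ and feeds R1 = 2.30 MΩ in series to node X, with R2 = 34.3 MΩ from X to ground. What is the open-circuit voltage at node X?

V_th ≈ 26.7 V

R1' = 2.28 + 2.30 = 4.580 MΩ (source resistance + R1).
V_th is the unloaded tap voltage: V_DC · R2/(R1'+R2) = 30.3 × 0.8822 = 26.73 V.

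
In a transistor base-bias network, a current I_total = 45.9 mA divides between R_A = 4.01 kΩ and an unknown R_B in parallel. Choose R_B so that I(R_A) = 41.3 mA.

In a two-way split, I_A/I_total = R_B/(R_A + R_B).
With f = 0.8998, R_B = R_A · f/(1−f) = 4.01 × 8.978 = 36.00 kΩ.

R_B ≈ 36.0 kΩ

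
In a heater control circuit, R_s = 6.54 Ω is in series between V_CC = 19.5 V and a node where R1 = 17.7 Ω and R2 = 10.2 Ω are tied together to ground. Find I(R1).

I ≈ 0.548 A

Equivalent of the parallel group: R_p = 6.471 Ω.
Node voltage V_A = V_CC · R_p/(R_s + R_p) = 19.5 × 0.4973 = 9.698 V.
I(R1) = V_A / R1 = 9.698/17.7 = 0.5479 A.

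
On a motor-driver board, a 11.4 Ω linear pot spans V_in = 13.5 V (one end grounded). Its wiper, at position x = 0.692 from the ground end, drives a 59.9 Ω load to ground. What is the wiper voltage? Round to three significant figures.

The pot divides into 3.511 Ω above the wiper and 7.889 Ω below.
(x·R_p) ‖ R_L = 6.971 Ω.
Then V_out = V_in · 6.971/(3.511 + 6.971) = 8.978 V.

V_out ≈ 8.98 V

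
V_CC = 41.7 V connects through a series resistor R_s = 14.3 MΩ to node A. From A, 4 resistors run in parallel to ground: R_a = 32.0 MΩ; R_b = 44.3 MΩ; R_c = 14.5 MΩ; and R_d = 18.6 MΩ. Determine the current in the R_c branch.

Parallel bank: R_p = 1/(1/32.0 + 1/44.3 + 1/14.5 + 1/18.6) = 5.664 MΩ.
V_A = 41.7 × 5.664/19.96 = 11.83 V.
I(R_c) = V_A / R_c = 11.83/14.5 = 0.8159 µA.

I ≈ 0.816 µA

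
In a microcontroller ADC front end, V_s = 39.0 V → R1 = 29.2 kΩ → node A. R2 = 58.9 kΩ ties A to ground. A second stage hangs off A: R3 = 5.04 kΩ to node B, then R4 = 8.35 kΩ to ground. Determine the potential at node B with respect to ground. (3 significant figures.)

V_B ≈ 6.62 V

Node A sees R2 in parallel with the series input of stage 2, R3 + R4 = 13.39 kΩ.
R2 ‖ (R3+R4) = 10.91 kΩ.
V_A = 39.0 × 10.91/(29.2 + 10.91) = 10.61 V.
Stage 2 is unloaded, so V_B = V_A · R4/(R3+R4) = 10.61 × 8.35/13.39 = 6.615 V.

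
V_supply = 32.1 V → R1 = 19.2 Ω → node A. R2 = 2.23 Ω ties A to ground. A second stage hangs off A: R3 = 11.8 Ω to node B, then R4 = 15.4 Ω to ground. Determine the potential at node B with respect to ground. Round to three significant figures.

V_B ≈ 1.76 V

Node A sees R2 in parallel with the series input of stage 2, R3 + R4 = 27.20 Ω.
Effective lower resistance at A: R2 ‖ 27.20 = 2.061 Ω.
So V_A = 32.1 × 0.09694 = 3.112 V.
Stage 2 is unloaded, so V_B = V_A · R4/(R3+R4) = 3.112 × 15.4/27.20 = 1.762 V.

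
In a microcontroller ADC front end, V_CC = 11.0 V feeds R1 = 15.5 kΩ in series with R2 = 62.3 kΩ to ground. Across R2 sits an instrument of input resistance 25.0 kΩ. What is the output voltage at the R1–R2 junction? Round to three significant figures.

V_out ≈ 5.89 V

R2 ‖ R_L = (62.3 × 25.0)/(62.3 + 25.0) = 17.84 kΩ.
Voltage divider with the loaded lower leg: V_out = 11.0 × 17.84/(15.5 + 17.84) = 11.0 × 0.5351 = 5.886 V.
(Unloaded it would be 8.81 V; the load pulls it down.)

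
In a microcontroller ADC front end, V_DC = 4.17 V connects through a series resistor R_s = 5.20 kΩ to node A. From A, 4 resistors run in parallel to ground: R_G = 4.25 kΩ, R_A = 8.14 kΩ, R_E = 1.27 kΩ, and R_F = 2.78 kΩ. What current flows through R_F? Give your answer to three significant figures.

I ≈ 0.170 mA

Parallel bank: R_p = 1/(1/4.25 + 1/8.14 + 1/1.27 + 1/2.78) = 0.6643 kΩ.
V_A = 4.17 × 0.6643/5.864 = 0.4724 V.
I(R_F) = V_A / R_F = 0.4724/2.78 = 0.1699 mA.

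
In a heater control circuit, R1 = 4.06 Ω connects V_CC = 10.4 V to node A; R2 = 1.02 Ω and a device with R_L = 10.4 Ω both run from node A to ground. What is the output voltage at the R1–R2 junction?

V_out ≈ 1.94 V

R2 ‖ R_L = (1.02 × 10.4)/(1.02 + 10.4) = 0.9289 Ω.
Then V_out = V_CC · R2'/(R1 + R2') = 10.4 × 0.9289/4.989 = 1.936 V.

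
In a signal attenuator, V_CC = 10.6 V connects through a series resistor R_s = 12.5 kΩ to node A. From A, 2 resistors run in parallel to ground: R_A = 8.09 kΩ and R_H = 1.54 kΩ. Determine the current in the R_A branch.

I ≈ 0.123 mA

Parallel bank: R_p = 1/(1/8.09 + 1/1.54) = 1.294 kΩ.
Node voltage V_A = V_CC · R_p/(R_s + R_p) = 10.6 × 0.09379 = 0.9942 V.
I(R_A) = V_A / R_A = 0.9942/8.09 = 0.1229 mA.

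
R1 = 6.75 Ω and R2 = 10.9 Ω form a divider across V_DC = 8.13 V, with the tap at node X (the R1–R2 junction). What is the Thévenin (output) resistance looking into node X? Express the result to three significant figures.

R_th ≈ 4.17 Ω

Looking into X with the source shorted: R_th = R1·R2/(R1+R2) = 6.750 × 10.9/17.65 = 4.169 Ω.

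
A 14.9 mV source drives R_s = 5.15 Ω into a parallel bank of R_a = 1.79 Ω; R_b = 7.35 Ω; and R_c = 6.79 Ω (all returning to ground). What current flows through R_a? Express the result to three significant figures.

Equivalent of the parallel group: R_p = 1.188 Ω.
V_A = 14.9 × 1.188/6.338 = 2.792 mV.
Branch current I = V_A/R_a = 2.792/1.79 = 1.560 mA.

I ≈ 1.56 mA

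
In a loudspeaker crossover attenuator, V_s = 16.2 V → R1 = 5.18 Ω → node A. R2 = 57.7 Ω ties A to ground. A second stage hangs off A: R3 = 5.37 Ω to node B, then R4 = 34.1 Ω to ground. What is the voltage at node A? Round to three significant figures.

V_A ≈ 13.3 V

The second stage (R3 + R4 = 39.47 Ω) loads node A in parallel with R2.
Effective lower resistance at A: R2 ‖ 39.47 = 23.44 Ω.
So V_A = 16.2 × 0.8190 = 13.27 V.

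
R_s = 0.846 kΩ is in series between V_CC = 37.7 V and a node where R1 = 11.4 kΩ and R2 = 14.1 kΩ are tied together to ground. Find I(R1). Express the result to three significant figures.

Combine the parallel branches: R_p = (1/11.4 + 1/14.1)⁻¹ = 6.304 kΩ.
V_A = 37.7 × 6.304/7.150 = 33.24 V.
I(R1) = V_A / R1 = 33.24/11.4 = 2.916 mA.

I ≈ 2.92 mA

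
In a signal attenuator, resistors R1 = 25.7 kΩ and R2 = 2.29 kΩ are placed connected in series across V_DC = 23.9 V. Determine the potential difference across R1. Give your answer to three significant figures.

Total series resistance ΣR = 25.7 + 2.29 = 27.99 kΩ.
By the voltage-divider rule, V = 23.9 × 25.70/27.99 = 21.94 V.

V ≈ 21.9 V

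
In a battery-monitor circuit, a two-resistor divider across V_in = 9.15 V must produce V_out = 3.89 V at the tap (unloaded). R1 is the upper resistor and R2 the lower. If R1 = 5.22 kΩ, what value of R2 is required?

R2 ≈ 3.86 kΩ

V_out/V_in = R2/(R1+R2) = 0.4251.
Rearranging, R2 = R1·k/(1−k) = 5.22 × 0.7395 = 3.860 kΩ.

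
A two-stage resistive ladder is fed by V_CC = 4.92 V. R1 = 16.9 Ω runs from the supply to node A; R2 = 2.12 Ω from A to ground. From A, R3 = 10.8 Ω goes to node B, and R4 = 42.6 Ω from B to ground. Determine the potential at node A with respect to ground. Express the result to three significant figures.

The second stage (R3 + R4 = 53.40 Ω) loads node A in parallel with R2.
Effective lower resistance at A: R2 ‖ 53.40 = 2.039 Ω.
V_A = 4.92 × 2.039/(16.9 + 2.039) = 0.5297 V.

V_A ≈ 0.530 V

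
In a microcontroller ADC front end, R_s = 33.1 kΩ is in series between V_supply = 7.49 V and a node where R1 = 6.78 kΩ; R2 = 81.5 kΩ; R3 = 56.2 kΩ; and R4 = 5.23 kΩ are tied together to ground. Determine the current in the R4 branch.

Equivalent of the parallel group: R_p = 2.712 kΩ.
V_A = 7.49 × 2.712/35.81 = 0.5672 V.
I(R4) = V_A / R4 = 0.5672/5.23 = 0.1084 mA.

I ≈ 0.108 mA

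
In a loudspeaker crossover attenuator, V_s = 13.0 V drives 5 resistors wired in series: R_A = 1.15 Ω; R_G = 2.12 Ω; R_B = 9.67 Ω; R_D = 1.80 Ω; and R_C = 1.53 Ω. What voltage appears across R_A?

V ≈ 0.919 V

Total series resistance ΣR = 1.15 + 2.12 + 9.67 + 1.80 + 1.53 = 16.27 Ω.
Voltage divider: V = V_s · (1.150 / 16.27) = 13.0 × 0.07068 = 0.9189 V.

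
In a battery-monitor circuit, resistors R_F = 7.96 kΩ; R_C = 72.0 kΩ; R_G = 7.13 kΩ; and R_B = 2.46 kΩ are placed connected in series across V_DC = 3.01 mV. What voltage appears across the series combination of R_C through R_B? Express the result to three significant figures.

V ≈ 2.74 mV

ΣR = 7.96 + 72.0 + 7.13 + 2.46 = 89.55 kΩ.
R_{R_C..R_B} = 72.0 + 7.13 + 2.46 = 81.59 kΩ.
By the voltage-divider rule, V = 3.01 × 81.59/89.55 = 2.742 mV.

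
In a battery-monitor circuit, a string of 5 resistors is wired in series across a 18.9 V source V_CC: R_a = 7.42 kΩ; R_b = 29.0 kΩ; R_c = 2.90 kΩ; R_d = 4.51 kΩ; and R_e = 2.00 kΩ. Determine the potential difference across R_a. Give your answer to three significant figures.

V ≈ 3.06 V

Total series resistance ΣR = 7.42 + 29.0 + 2.90 + 4.51 + 2.00 = 45.83 kΩ.
V = V_CC · R/ΣR = 18.9 × 0.1619 = 3.060 V.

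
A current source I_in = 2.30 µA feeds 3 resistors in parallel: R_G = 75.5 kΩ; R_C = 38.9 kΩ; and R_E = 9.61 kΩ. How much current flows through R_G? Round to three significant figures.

Total conductance ΣG = 1/75.5 + 1/38.9 + 1/9.61 = 0.1430 (units of 1/kΩ).
Current divider: I(R_G) = I_in · G_k/ΣG = 2.30 × (0.01325/0.1430) = 2.30 × 0.09262 = 0.2130 µA.

I ≈ 0.213 µA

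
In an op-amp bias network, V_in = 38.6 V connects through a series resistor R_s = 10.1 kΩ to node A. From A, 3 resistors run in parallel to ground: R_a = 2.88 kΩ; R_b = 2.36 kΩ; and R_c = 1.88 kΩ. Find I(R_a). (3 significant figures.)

I ≈ 0.947 mA

Parallel bank: R_p = 1/(1/2.88 + 1/2.36 + 1/1.88) = 0.7675 kΩ.
V_A by voltage divider: V_A = 38.6 × 0.7675/(10.1 + 0.7675) = 2.726 V.
Branch current I = V_A/R_a = 2.726/2.88 = 0.9466 mA.
(Check via current divider: I_total = 3.552 mA; share G_k/ΣG = 0.2665 → same result.)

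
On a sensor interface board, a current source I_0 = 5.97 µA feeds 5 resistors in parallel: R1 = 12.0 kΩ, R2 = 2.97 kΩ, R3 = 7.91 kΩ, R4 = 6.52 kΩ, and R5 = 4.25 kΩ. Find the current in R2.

I ≈ 2.15 µA

ΣG = 1/12.0 + 1/2.97 + 1/7.91 + 1/6.52 + 1/4.25 = 0.9351.
Current divider: I(R2) = I_0 · G_k/ΣG = 5.97 × (0.3367/0.9351) = 5.97 × 0.3601 = 2.150 µA.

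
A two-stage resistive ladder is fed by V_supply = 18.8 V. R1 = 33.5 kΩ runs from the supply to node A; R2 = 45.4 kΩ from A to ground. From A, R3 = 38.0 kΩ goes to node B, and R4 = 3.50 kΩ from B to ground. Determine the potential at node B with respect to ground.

V_B ≈ 0.623 V

Node A sees R2 in parallel with the series input of stage 2, R3 + R4 = 41.50 kΩ.
R2 ‖ (R3+R4) = 21.68 kΩ.
First divider: V_A = V_supply · 21.68/(33.5 + 21.68) = 7.387 V.
Stage 2 is unloaded, so V_B = V_A · R4/(R3+R4) = 7.387 × 3.50/41.50 = 0.6230 V.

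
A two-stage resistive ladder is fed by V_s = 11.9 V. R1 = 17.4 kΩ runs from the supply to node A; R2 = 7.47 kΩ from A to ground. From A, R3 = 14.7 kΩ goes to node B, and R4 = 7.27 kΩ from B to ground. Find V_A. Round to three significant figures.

V_A ≈ 2.89 V

The second stage (R3 + R4 = 21.97 kΩ) loads node A in parallel with R2.
R2 ‖ (R3+R4) = 5.575 kΩ.
V_A = 11.9 × 5.575/(17.4 + 5.575) = 2.887 V.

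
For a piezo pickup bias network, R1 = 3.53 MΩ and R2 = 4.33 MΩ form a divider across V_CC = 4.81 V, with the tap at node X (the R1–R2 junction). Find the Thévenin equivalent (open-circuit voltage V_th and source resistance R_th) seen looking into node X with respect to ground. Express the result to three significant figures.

V_th ≈ 2.65 V, R_th ≈ 1.94 MΩ

V_th is the unloaded tap voltage: V_CC · R2/(R1+R2) = 4.81 × 0.5509 = 2.650 V.
With V_CC suppressed (replaced by a short), R_th = R1 ‖ R2 = (3.530 × 4.33)/(3.530 + 4.33) = 1.945 MΩ.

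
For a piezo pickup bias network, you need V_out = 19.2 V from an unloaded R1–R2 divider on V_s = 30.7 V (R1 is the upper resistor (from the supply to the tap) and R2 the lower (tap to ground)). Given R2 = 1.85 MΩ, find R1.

V_out/V_s = R2/(R1+R2) = 0.6254.
So R1 = R2 · (V_s/V_out − 1) = 1.85 × (30.7/19.2 − 1) = 1.85 × 0.5990 = 1.108 MΩ.

R1 ≈ 1.11 MΩ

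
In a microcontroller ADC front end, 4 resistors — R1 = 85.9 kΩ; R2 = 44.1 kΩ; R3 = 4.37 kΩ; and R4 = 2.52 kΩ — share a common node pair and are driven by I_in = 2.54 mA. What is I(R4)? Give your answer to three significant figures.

I ≈ 1.53 mA

Total conductance ΣG = 1/85.9 + 1/44.1 + 1/4.37 + 1/2.52 = 0.6600 (units of 1/kΩ).
Current divider: I(R4) = I_in · G_k/ΣG = 2.54 × (0.3968/0.6600) = 2.54 × 0.6013 = 1.527 mA.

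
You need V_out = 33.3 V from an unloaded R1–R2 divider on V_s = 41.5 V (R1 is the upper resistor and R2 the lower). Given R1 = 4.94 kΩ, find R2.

R2 ≈ 20.1 kΩ

V_out/V_s = R2/(R1+R2) = 0.8024.
So R2 = R1 · V_out/(V_s − V_out) = 4.94 × 33.3/(41.5 − 33.3) = 4.94 × 4.061 = 20.06 kΩ.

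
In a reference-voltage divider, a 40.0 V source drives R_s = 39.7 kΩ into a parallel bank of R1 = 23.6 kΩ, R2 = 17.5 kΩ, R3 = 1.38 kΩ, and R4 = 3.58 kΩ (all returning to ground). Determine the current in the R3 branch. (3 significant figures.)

Equivalent of the parallel group: R_p = 0.9062 kΩ.
Node voltage V_A = V_DC · R_p/(R_s + R_p) = 40.0 × 0.02232 = 0.8927 V.
I(R3) = V_A / R3 = 0.8927/1.38 = 0.6469 mA.
(Check via current divider: I_total = 0.9851 mA; share G_k/ΣG = 0.6567 → same result.)

I ≈ 0.647 mA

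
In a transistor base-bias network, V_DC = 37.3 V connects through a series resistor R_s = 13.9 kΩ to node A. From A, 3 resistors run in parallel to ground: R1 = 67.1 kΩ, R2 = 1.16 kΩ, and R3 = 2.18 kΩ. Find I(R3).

I ≈ 0.874 mA

Parallel bank: R_p = 1/(1/67.1 + 1/1.16 + 1/2.18) = 0.7487 kΩ.
V_A = 37.3 × 0.7487/14.65 = 1.906 V.
I(R3) = V_A / R3 = 1.906/2.18 = 0.8745 mA.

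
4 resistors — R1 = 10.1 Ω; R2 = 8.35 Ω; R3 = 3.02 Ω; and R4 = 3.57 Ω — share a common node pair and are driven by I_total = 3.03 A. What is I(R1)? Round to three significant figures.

Total conductance ΣG = 1/10.1 + 1/8.35 + 1/3.02 + 1/3.57 = 0.8300 (units of 1/Ω).
R1 takes the fraction G_k/ΣG = 0.09901/0.8300 = 0.1193, so I = 3.03 × 0.1193 = 0.3614 A.

I ≈ 0.361 A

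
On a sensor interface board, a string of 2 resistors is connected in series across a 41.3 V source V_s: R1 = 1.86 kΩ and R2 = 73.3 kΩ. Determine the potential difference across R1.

Series total: ΣR = 1.86 + 73.3 = 75.16 kΩ.
By the voltage-divider rule, V = 41.3 × 1.860/75.16 = 1.022 V.

V ≈ 1.02 V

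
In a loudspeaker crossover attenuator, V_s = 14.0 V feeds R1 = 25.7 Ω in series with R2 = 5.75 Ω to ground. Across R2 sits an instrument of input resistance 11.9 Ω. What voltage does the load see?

V_out ≈ 1.84 V

First combine the lower leg with the load: R2 ‖ R_L = 3.877 Ω.
Then V_out = V_s · R2'/(R1 + R2') = 14.0 × 3.877/29.58 = 1.835 V.
(Unloaded it would be 2.56 V; the load pulls it down.)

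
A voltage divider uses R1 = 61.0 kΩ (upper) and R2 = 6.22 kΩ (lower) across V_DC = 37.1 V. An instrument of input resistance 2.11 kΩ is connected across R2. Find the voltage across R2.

V_out ≈ 0.934 V

First combine the lower leg with the load: R2 ‖ R_L = 1.576 kΩ.
Then V_out = V_DC · R2'/(R1 + R2') = 37.1 × 1.576/62.58 = 0.9341 V.
(Unloaded it would be 3.43 V; the load pulls it down.)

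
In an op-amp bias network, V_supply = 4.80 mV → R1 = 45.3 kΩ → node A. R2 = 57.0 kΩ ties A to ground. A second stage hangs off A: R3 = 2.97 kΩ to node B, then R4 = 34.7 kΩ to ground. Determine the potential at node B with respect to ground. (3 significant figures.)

V_B ≈ 1.48 mV

The second stage (R3 + R4 = 37.67 kΩ) loads node A in parallel with R2.
R2 ‖ (R3+R4) = 22.68 kΩ.
V_A = 4.80 × 22.68/(45.3 + 22.68) = 1.601 mV.
V_B = V_A × 0.9212 = 1.475 mV.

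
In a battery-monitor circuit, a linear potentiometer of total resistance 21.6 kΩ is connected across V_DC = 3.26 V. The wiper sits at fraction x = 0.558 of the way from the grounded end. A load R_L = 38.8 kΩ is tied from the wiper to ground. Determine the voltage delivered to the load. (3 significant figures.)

V_out ≈ 1.60 V

Lower segment x·R_p = 12.05 kΩ; upper segment (1−x)·R_p = 9.547 kΩ.
R_L loads the lower segment: effective lower R = 9.196 kΩ.
V_out = 3.26 × 9.196/(9.547 + 9.196) = 1.599 V.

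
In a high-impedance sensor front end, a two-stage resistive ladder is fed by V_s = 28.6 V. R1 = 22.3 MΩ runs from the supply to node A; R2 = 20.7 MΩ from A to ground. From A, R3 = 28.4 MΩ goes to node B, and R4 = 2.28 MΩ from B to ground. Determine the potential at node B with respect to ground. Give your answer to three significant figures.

The second stage (R3 + R4 = 30.68 MΩ) loads node A in parallel with R2.
Effective lower resistance at A: R2 ‖ 30.68 = 12.36 MΩ.
First divider: V_A = V_s · 12.36/(22.3 + 12.36) = 10.20 V.
Stage 2 is unloaded, so V_B = V_A · R4/(R3+R4) = 10.20 × 2.28/30.68 = 0.7580 V.

V_B ≈ 0.758 V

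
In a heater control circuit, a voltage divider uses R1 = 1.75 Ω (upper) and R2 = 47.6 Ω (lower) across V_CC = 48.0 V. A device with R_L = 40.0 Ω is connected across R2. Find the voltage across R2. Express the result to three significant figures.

The load sits in parallel with R2, giving an effective lower resistance R2' = R2·R_L/(R2+R_L) = 21.74 Ω.
Voltage divider with the loaded lower leg: V_out = 48.0 × 21.74/(1.75 + 21.74) = 48.0 × 0.9255 = 44.42 V.

V_out ≈ 44.4 V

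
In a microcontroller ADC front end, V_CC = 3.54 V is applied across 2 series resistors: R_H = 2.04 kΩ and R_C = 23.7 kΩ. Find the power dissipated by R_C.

P ≈ 0.448 mW

The common current is I = 3.54/25.74 = 0.1375 mA.
P(R_C) = I²·R_C = (0.1375)² × 23.7 = 0.4483 mW.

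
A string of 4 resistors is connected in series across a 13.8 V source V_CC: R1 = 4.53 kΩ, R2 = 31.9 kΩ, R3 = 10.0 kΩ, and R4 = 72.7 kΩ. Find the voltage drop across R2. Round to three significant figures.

V ≈ 3.70 V

Total series resistance ΣR = 4.53 + 31.9 + 10.0 + 72.7 = 119.1 kΩ.
Voltage divider: V = V_CC · (31.90 / 119.1) = 13.8 × 0.2678 = 3.695 V.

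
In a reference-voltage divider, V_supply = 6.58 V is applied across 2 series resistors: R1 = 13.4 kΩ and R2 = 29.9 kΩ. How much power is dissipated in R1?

The common current is I = 6.58/43.30 = 0.1520 mA.
P(R1) = I²·R1 = (0.1520)² × 13.4 = 0.3094 mW.

P ≈ 0.309 mW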